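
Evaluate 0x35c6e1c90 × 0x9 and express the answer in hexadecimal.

Multiply each base-16 digit by 9, carrying:
  0×9 = 0 → write 0
  9×9 = 81 → write 1 carry 5
  c×9+5 = 113 → write 1 carry 7
  1×9+7 = 16 → write 0 carry 1
  e×9+1 = 127 → write f carry 7
  6×9+7 = 61 → write d carry 3
  c×9+3 = 111 → write f carry 6
  5×9+6 = 51 → write 3 carry 3
  3×9+3 = 30 → write e carry 1
  remaining carry: 1

0x1e3fdf0110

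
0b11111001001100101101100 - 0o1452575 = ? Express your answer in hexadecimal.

0x7643ef

0b11111001001100101101100 = 0x7c996c in hexadecimal.
0o1452575 = 0x6557d in hexadecimal.
Subtract column by column in base 16:
  c-d → f (borrow)
  6-7-1 → e (borrow)
  9-5-1 → 3
  9-5 → 4
  c-6 → 6
  7-0 → 7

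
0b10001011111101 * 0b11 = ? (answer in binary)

Multiply each base-2 digit by 3, carrying:
  1×3 = 3 → write 1 carry 1
  0×3+1 = 1 → write 1
  1×3 = 3 → write 1 carry 1
  1×3+1 = 4 → write 0 carry 2
  1×3+2 = 5 → write 1 carry 2
  1×3+2 = 5 → write 1 carry 2
  1×3+2 = 5 → write 1 carry 2
  1×3+2 = 5 → write 1 carry 2
  0×3+2 = 2 → write 0 carry 1
  1×3+1 = 4 → write 0 carry 2
  0×3+2 = 2 → write 0 carry 1
  0×3+1 = 1 → write 1
  0×3 = 0 → write 0
  1×3 = 3 → write 1 carry 1
  remaining carry: 1

0b110100011110111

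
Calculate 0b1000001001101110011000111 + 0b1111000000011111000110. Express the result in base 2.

Add column by column in base 2, right to left:
  1+0 = 1
  1+1 = 0 carry 1
  1+1+1 = 1 carry 1
  0+0+1 = 1
  0+0 = 0
  0+0 = 0
  1+1 = 0 carry 1
  1+1+1 = 1 carry 1
  0+1+1 = 0 carry 1
  0+1+1 = 0 carry 1
  1+1+1 = 1 carry 1
  1+0+1 = 0 carry 1
  1+0+1 = 0 carry 1
  0+0+1 = 1
  1+0 = 1
  1+0 = 1
  0+0 = 0
  0+0 = 0
  1+1 = 0 carry 1
  0+1+1 = 0 carry 1
  0+1+1 = 0 carry 1
  0+1+1 = 0 carry 1
  0+0+1 = 1
  0+0 = 0
  1+0 = 1

0b1010000001110010010001101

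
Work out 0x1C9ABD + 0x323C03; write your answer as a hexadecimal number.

Add column by column in base 16, right to left:
  D+3 = 0 carry 1
  B+0+1 = C
  A+C = 6 carry 1
  9+3+1 = D
  C+2 = E
  1+3 = 4

0x4ED6C0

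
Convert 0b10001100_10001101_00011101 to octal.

0o43106435

Group the bits in threes: 100 011 001 000 110 100 011 101 → 43106435.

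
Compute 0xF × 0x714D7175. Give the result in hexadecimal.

Multiply each base-16 digit by 15, carrying:
  5×15 = 75 → write B carry 4
  7×15+4 = 109 → write D carry 6
  1×15+6 = 21 → write 5 carry 1
  7×15+1 = 106 → write A carry 6
  D×15+6 = 201 → write 9 carry 12
  4×15+12 = 72 → write 8 carry 4
  1×15+4 = 19 → write 3 carry 1
  7×15+1 = 106 → write A carry 6
  remaining carry: 6

0x6A389A5DB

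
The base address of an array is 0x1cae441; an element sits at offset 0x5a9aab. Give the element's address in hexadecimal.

0x2257eec

Add column by column in base 16, right to left:
  1+b = c
  4+a = e
  4+a = e
  e+9 = 7 carry 1
  a+a+1 = 5 carry 1
  c+5+1 = 2 carry 1
  1+0+1 = 2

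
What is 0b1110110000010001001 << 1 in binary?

0b11101100000100010010

Left shift by 1: append 1 zero bit.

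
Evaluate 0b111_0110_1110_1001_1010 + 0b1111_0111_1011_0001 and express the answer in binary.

Add column by column in base 2, right to left:
  0+1 = 1
  1+0 = 1
  0+0 = 0
  1+0 = 1
  1+1 = 0 carry 1
  0+1+1 = 0 carry 1
  0+0+1 = 1
  1+1 = 0 carry 1
  0+1+1 = 0 carry 1
  1+1+1 = 1 carry 1
  1+1+1 = 1 carry 1
  1+0+1 = 0 carry 1
  0+1+1 = 0 carry 1
  1+1+1 = 1 carry 1
  1+1+1 = 1 carry 1
  0+1+1 = 0 carry 1
  1+0+1 = 0 carry 1
  1+0+1 = 0 carry 1
  1+0+1 = 0 carry 1
  final carry 1

0b10000110011001001011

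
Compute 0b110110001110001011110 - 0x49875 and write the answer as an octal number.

0b110110001110001011110 = 0o6616136 in octal.
0x49875 = 0o1114165 in octal.
Subtract column by column in base 8:
  6-5 → 1
  3-6 → 5 (borrow)
  1-1-1 → 7 (borrow)
  6-4-1 → 1
  1-1 → 0
  6-1 → 5
  6-1 → 5

0o5501751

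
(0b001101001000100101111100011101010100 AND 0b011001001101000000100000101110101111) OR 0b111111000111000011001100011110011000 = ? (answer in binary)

0b001101001000100101111100011101010100 AND 0b011001001101000000100000101110101111 = 0b001001001000000000100000001100000100.
Then OR with 0b111111000111000011001100011110011000.

0b111111001111000011101100011110011100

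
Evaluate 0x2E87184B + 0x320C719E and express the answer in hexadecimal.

Add column by column in base 16, right to left:
  B+E = 9 carry 1
  4+9+1 = E
  8+1 = 9
  1+7 = 8
  7+C = 3 carry 1
  8+0+1 = 9
  E+2 = 0 carry 1
  2+3+1 = 6

0x609389E9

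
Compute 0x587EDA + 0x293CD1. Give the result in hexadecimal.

0x81BBAB

Add column by column in base 16, right to left:
  A+1 = B
  D+D = A carry 1
  E+C+1 = B carry 1
  7+3+1 = B
  8+9 = 1 carry 1
  5+2+1 = 8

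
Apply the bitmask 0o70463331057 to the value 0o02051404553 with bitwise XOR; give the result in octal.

0o72432735504

XOR each oct digit independently (no carries):
  0^7=7, 2^0=2, 0^4=4, 5^6=3, 1^3=2, 4^3=7, 0^3=3, 4^1=5, 5^0=5, 5^5=0, 3^7=4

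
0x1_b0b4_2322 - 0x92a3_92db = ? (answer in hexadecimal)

Subtract column by column in base 16:
  2-b → 7 (borrow)
  2-d-1 → 4 (borrow)
  3-2-1 → 0
  2-9 → 9 (borrow)
  4-3-1 → 0
  b-a → 1
  0-2 → e (borrow)
  b-9-1 → 1
  1-0 → 1

0x11e109047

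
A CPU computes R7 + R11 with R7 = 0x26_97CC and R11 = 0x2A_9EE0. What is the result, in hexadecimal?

Add column by column in base 16, right to left:
  C+0 = C
  C+E = A carry 1
  7+E+1 = 6 carry 1
  9+9+1 = 3 carry 1
  6+A+1 = 1 carry 1
  2+2+1 = 5

0x5136AC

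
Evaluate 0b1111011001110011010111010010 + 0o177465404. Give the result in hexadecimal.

0x1165A0D6

0b1111011001110011010111010010 = 0xF6735D2 in hexadecimal.
0o177465404 = 0x1FE6B04 in hexadecimal.
Add column by column in base 16, right to left:
  2+4 = 6
  D+0 = D
  5+B = 0 carry 1
  3+6+1 = A
  7+E = 5 carry 1
  6+F+1 = 6 carry 1
  F+1+1 = 1 carry 1
  final carry 1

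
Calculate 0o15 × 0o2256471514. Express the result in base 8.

Multiply each base-8 digit by 13, carrying:
  4×13 = 52 → write 4 carry 6
  1×13+6 = 19 → write 3 carry 2
  5×13+2 = 67 → write 3 carry 8
  1×13+8 = 21 → write 5 carry 2
  7×13+2 = 93 → write 5 carry 11
  4×13+11 = 63 → write 7 carry 7
  6×13+7 = 85 → write 5 carry 10
  5×13+10 = 75 → write 3 carry 9
  2×13+9 = 35 → write 3 carry 4
  2×13+4 = 30 → write 6 carry 3
  remaining carry: 3

0o36335755334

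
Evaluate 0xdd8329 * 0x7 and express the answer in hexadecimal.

Multiply each base-16 digit by 7, carrying:
  9×7 = 63 → write f carry 3
  2×7+3 = 17 → write 1 carry 1
  3×7+1 = 22 → write 6 carry 1
  8×7+1 = 57 → write 9 carry 3
  d×7+3 = 94 → write e carry 5
  d×7+5 = 96 → write 0 carry 6
  remaining carry: 6

0x60e961f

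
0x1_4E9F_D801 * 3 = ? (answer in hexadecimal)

0x3EBDF8803

Multiply each base-16 digit by 3, carrying:
  1×3 = 3 → write 3
  0×3 = 0 → write 0
  8×3 = 24 → write 8 carry 1
  D×3+1 = 40 → write 8 carry 2
  F×3+2 = 47 → write F carry 2
  9×3+2 = 29 → write D carry 1
  E×3+1 = 43 → write B carry 2
  4×3+2 = 14 → write E
  1×3 = 3 → write 3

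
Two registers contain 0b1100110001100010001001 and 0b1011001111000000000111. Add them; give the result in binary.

Add column by column in base 2, right to left:
  1+1 = 0 carry 1
  0+1+1 = 0 carry 1
  0+1+1 = 0 carry 1
  1+0+1 = 0 carry 1
  0+0+1 = 1
  0+0 = 0
  0+0 = 0
  1+0 = 1
  0+0 = 0
  0+0 = 0
  0+0 = 0
  1+0 = 1
  1+1 = 0 carry 1
  0+1+1 = 0 carry 1
  0+1+1 = 0 carry 1
  0+1+1 = 0 carry 1
  1+0+1 = 0 carry 1
  1+0+1 = 0 carry 1
  0+1+1 = 0 carry 1
  0+1+1 = 0 carry 1
  1+0+1 = 0 carry 1
  1+1+1 = 1 carry 1
  final carry 1

0b11000000000100010010000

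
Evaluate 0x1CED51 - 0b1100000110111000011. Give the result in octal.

0x1CED51 = 0o7166521 in octal.
0b1100000110111000011 = 0o1406703 in octal.
Subtract column by column in base 8:
  1-3 → 6 (borrow)
  2-0-1 → 1
  5-7 → 6 (borrow)
  6-6-1 → 7 (borrow)
  6-0-1 → 5
  1-4 → 5 (borrow)
  7-1-1 → 5

0o5557616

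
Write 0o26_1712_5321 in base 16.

0x163caad1

Each octal digit is 3 bits: 2=010 6=110 1=001 7=111 1=001 2=010 5=101 3=011 2=010 1=001.
Group the bits into nibbles: 0001 0110 0011 1100 1010 1010 1101 0001 → 163caad1.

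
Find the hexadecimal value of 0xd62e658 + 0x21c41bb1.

Add column by column in base 16, right to left:
  8+1 = 9
  5+b = 0 carry 1
  6+b+1 = 2 carry 1
  e+1+1 = 0 carry 1
  2+4+1 = 7
  6+c = 2 carry 1
  d+1+1 = f
  0+2 = 2

0x2f270209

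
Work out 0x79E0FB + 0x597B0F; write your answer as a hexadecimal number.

0xD35C0A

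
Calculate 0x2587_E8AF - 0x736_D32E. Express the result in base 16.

Subtract column by column in base 16:
  F-E → 1
  A-2 → 8
  8-3 → 5
  E-D → 1
  7-6 → 1
  8-3 → 5
  5-7 → E (borrow)
  2-0-1 → 1

0x1E511581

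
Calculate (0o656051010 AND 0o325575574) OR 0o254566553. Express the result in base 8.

0o254577553

0o656051010 AND 0o325575574 = 0o204051010.
Then OR with 0o254566553.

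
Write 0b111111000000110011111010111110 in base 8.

Group the bits in threes: 111 111 000 000 110 011 111 010 111 110 → 7700637276.

0o7700637276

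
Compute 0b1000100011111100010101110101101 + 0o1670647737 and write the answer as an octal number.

0o12330275614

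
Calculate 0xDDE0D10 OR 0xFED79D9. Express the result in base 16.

OR each hex digit independently (no carries):
  D|F=F, D|E=F, E|D=F, 0|7=7, D|9=D, 1|D=D, 0|9=9

0xFFF7DD9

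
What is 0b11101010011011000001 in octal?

Group the bits in threes: 011 101 010 011 011 000 001 → 3523301.

0o3523301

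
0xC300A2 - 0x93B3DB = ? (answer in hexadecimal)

0x2F4CC7

Subtract column by column in base 16:
  2-B → 7 (borrow)
  A-D-1 → C (borrow)
  0-3-1 → C (borrow)
  0-B-1 → 4 (borrow)
  3-3-1 → F (borrow)
  C-9-1 → 2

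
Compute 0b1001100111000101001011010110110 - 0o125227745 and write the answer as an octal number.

0b1001100111000101001011010110110 = 0o11470513266 in octal.
Subtract column by column in base 8:
  6-5 → 1
  6-4 → 2
  2-7 → 3 (borrow)
  3-7-1 → 3 (borrow)
  1-2-1 → 6 (borrow)
  5-2-1 → 2
  0-5 → 3 (borrow)
  7-2-1 → 4
  4-1 → 3
  1-0 → 1
  1-0 → 1

0o11343263321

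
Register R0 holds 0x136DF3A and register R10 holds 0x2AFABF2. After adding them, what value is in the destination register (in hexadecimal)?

Add column by column in base 16, right to left:
  A+2 = C
  3+F = 2 carry 1
  F+B+1 = B carry 1
  D+A+1 = 8 carry 1
  6+F+1 = 6 carry 1
  3+A+1 = E
  1+2 = 3

0x3E68B2C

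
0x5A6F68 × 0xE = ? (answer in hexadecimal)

Multiply each base-16 digit by 14, carrying:
  8×14 = 112 → write 0 carry 7
  6×14+7 = 91 → write B carry 5
  F×14+5 = 215 → write 7 carry 13
  6×14+13 = 97 → write 1 carry 6
  A×14+6 = 146 → write 2 carry 9
  5×14+9 = 79 → write F carry 4
  remaining carry: 4

0x4F217B0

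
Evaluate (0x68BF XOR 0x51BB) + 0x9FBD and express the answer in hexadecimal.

First 0x68BF XOR 0x51BB = 0x3904.
Add column by column in base 16, right to left:
  4+D = 1 carry 1
  0+B+1 = C
  9+F = 8 carry 1
  3+9+1 = D

0xD8C1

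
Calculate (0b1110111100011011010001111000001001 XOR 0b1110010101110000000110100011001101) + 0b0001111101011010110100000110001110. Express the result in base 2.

First 0b1110111100011011010001111000001001 XOR 0b1110010101110000000110100011001101 = 0b0000101001101011010111011011000100.
Add column by column in base 2, right to left:
  0+0 = 0
  0+1 = 1
  1+1 = 0 carry 1
  0+1+1 = 0 carry 1
  0+0+1 = 1
  0+0 = 0
  1+0 = 1
  1+1 = 0 carry 1
  0+1+1 = 0 carry 1
  1+0+1 = 0 carry 1
  1+0+1 = 0 carry 1
  0+0+1 = 1
  1+0 = 1
  1+0 = 1
  1+1 = 0 carry 1
  0+0+1 = 1
  1+1 = 0 carry 1
  0+1+1 = 0 carry 1
  1+0+1 = 0 carry 1
  1+1+1 = 1 carry 1
  0+0+1 = 1
  1+1 = 0 carry 1
  0+1+1 = 0 carry 1
  1+0+1 = 0 carry 1
  1+1+1 = 1 carry 1
  0+0+1 = 1
  0+1 = 1
  1+1 = 0 carry 1
  0+1+1 = 0 carry 1
  1+1+1 = 1 carry 1
  0+1+1 = 0 carry 1
  final carry 1

0b10100111000110001011100001010010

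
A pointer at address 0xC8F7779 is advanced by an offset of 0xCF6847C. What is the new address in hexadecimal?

Add column by column in base 16, right to left:
  9+C = 5 carry 1
  7+7+1 = F
  7+4 = B
  7+8 = F
  F+6 = 5 carry 1
  8+F+1 = 8 carry 1
  C+C+1 = 9 carry 1
  final carry 1

0x1985FBF5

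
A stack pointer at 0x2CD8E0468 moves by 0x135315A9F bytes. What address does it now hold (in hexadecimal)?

0x402BF5F07

Add column by column in base 16, right to left:
  8+F = 7 carry 1
  6+9+1 = 0 carry 1
  4+A+1 = F
  0+5 = 5
  E+1 = F
  8+3 = B
  D+5 = 2 carry 1
  C+3+1 = 0 carry 1
  2+1+1 = 4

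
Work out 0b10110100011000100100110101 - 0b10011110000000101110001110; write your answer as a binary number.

0b10110010111110110100111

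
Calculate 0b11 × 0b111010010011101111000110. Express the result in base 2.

0b10101110111011001101010010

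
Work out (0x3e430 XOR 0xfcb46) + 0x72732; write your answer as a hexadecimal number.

0x1356a8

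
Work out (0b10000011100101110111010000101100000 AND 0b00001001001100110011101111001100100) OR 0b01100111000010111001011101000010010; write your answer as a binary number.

0b10000011100101110111010000101100000 AND 0b00001001001100110011101111001100100 = 0b00000001000100110011000000001100000.
Then OR with 0b01100111000010111001011101000010010.

0b1100111000110111011011101001110010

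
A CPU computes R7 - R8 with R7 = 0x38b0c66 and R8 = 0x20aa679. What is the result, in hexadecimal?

Subtract column by column in base 16:
  6-9 → d (borrow)
  6-7-1 → e (borrow)
  c-6-1 → 5
  0-a → 6 (borrow)
  b-a-1 → 0
  8-0 → 8
  3-2 → 1

0x18065ed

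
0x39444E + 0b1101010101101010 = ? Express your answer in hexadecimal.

0b1101010101101010 = 0xD56A in hexadecimal.
Add column by column in base 16, right to left:
  E+A = 8 carry 1
  4+6+1 = B
  4+5 = 9
  4+D = 1 carry 1
  9+0+1 = A
  3+0 = 3

0x3A19B8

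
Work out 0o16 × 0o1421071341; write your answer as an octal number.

0o25357444116

Multiply each base-8 digit by 14, carrying:
  1×14 = 14 → write 6 carry 1
  4×14+1 = 57 → write 1 carry 7
  3×14+7 = 49 → write 1 carry 6
  1×14+6 = 20 → write 4 carry 2
  7×14+2 = 100 → write 4 carry 12
  0×14+12 = 12 → write 4 carry 1
  1×14+1 = 15 → write 7 carry 1
  2×14+1 = 29 → write 5 carry 3
  4×14+3 = 59 → write 3 carry 7
  1×14+7 = 21 → write 5 carry 2
  remaining carry: 2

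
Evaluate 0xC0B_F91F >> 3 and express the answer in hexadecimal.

0x1817F23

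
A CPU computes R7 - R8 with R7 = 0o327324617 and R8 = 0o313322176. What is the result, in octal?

Subtract column by column in base 8:
  7-6 → 1
  1-7 → 2 (borrow)
  6-1-1 → 4
  4-2 → 2
  2-2 → 0
  3-3 → 0
  7-3 → 4
  2-1 → 1
  3-3 → 0

0o14002421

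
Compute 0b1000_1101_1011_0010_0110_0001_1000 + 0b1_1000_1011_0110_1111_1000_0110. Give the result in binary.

0b1010011001101001010110011110

Add column by column in base 2, right to left:
  0+0 = 0
  0+1 = 1
  0+1 = 1
  1+0 = 1
  1+0 = 1
  0+0 = 0
  0+0 = 0
  0+1 = 1
  0+1 = 1
  1+1 = 0 carry 1
  1+1+1 = 1 carry 1
  0+1+1 = 0 carry 1
  0+0+1 = 1
  1+1 = 0 carry 1
  0+1+1 = 0 carry 1
  0+0+1 = 1
  1+1 = 0 carry 1
  1+1+1 = 1 carry 1
  0+0+1 = 1
  1+1 = 0 carry 1
  1+0+1 = 0 carry 1
  0+0+1 = 1
  1+0 = 1
  1+1 = 0 carry 1
  0+1+1 = 0 carry 1
  0+0+1 = 1
  0+0 = 0
  1+0 = 1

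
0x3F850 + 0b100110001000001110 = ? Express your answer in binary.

0x3F850 = 0b111111100001010000 in binary.
Add column by column in base 2, right to left:
  0+0 = 0
  0+1 = 1
  0+1 = 1
  0+1 = 1
  1+0 = 1
  0+0 = 0
  1+0 = 1
  0+0 = 0
  0+0 = 0
  0+1 = 1
  0+0 = 0
  1+0 = 1
  1+0 = 1
  1+1 = 0 carry 1
  1+1+1 = 1 carry 1
  1+0+1 = 0 carry 1
  1+0+1 = 0 carry 1
  1+1+1 = 1 carry 1
  final carry 1

0b1100101101001011110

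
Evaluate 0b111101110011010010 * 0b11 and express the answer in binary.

0b10111001011001110110

Multiply each base-2 digit by 3, carrying:
  0×3 = 0 → write 0
  1×3 = 3 → write 1 carry 1
  0×3+1 = 1 → write 1
  0×3 = 0 → write 0
  1×3 = 3 → write 1 carry 1
  0×3+1 = 1 → write 1
  1×3 = 3 → write 1 carry 1
  1×3+1 = 4 → write 0 carry 2
  0×3+2 = 2 → write 0 carry 1
  0×3+1 = 1 → write 1
  1×3 = 3 → write 1 carry 1
  1×3+1 = 4 → write 0 carry 2
  1×3+2 = 5 → write 1 carry 2
  0×3+2 = 2 → write 0 carry 1
  1×3+1 = 4 → write 0 carry 2
  1×3+2 = 5 → write 1 carry 2
  1×3+2 = 5 → write 1 carry 2
  1×3+2 = 5 → write 1 carry 2
  remaining carry: 10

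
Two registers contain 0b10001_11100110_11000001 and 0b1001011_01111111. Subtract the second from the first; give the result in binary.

0b100011001101101000010

Subtract column by column in base 2:
  1-1 → 0
  0-1 → 1 (borrow)
  0-1-1 → 0 (borrow)
  0-1-1 → 0 (borrow)
  0-1-1 → 0 (borrow)
  0-1-1 → 0 (borrow)
  1-1-1 → 1 (borrow)
  1-0-1 → 0
  0-1 → 1 (borrow)
  1-1-1 → 1 (borrow)
  1-0-1 → 0
  0-1 → 1 (borrow)
  0-0-1 → 1 (borrow)
  1-0-1 → 0
  1-1 → 0
  1-0 → 1
  1-0 → 1
  0-0 → 0
  0-0 → 0
  0-0 → 0
  1-0 → 1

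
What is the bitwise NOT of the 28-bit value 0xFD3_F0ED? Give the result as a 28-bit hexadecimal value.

Each hex digit d becomes F−d:
  F→0, D→2, 3→C, F→0, 0→F, E→1, D→2

0x02C0F12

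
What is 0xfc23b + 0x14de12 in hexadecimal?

Add column by column in base 16, right to left:
  b+2 = d
  3+1 = 4
  2+e = 0 carry 1
  c+d+1 = a carry 1
  f+4+1 = 4 carry 1
  0+1+1 = 2

0x24a04d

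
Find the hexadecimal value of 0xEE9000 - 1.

0xEE8FFF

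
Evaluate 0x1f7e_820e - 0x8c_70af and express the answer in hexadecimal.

0x1ef2115f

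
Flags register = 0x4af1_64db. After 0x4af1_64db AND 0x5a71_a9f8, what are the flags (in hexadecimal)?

0x4a7120d8

AND each hex digit independently (no carries):
  4&5=4, a&a=a, f&7=7, 1&1=1, 6&a=2, 4&9=0, d&f=d, b&8=8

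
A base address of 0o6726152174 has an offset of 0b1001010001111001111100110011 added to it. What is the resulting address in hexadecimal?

0o6726152174 = 0x3758d47c in hexadecimal.
0b1001010001111001111100110011 = 0x9479f33 in hexadecimal.
Add column by column in base 16, right to left:
  c+3 = f
  7+3 = a
  4+f = 3 carry 1
  d+9+1 = 7 carry 1
  8+7+1 = 0 carry 1
  5+4+1 = a
  7+9 = 0 carry 1
  3+0+1 = 4

0x40a073af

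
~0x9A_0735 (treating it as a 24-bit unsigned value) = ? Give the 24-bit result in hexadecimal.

Each hex digit d becomes F−d:
  9→6, A→5, 0→F, 7→8, 3→C, 5→A

0x65F8CA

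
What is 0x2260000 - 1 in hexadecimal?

The trailing 4 digits are 0, so subtracting 1 borrows through: they become F and the next digit up decrements.

0x225FFFF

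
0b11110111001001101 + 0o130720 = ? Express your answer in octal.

0o520035

0b11110111001001101 = 0o367115 in octal.
Add column by column in base 8, right to left:
  5+0 = 5
  1+2 = 3
  1+7 = 0 carry 1
  7+0+1 = 0 carry 1
  6+3+1 = 2 carry 1
  3+1+1 = 5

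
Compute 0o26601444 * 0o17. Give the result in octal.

0o525227434

Multiply each base-8 digit by 15, carrying:
  4×15 = 60 → write 4 carry 7
  4×15+7 = 67 → write 3 carry 8
  4×15+8 = 68 → write 4 carry 8
  1×15+8 = 23 → write 7 carry 2
  0×15+2 = 2 → write 2
  6×15 = 90 → write 2 carry 11
  6×15+11 = 101 → write 5 carry 12
  2×15+12 = 42 → write 2 carry 5
  remaining carry: 5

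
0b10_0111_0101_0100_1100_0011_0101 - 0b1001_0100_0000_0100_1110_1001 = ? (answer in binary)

0b1111000010100011101001100

Subtract column by column in base 2:
  1-1 → 0
  0-0 → 0
  1-0 → 1
  0-1 → 1 (borrow)
  1-0-1 → 0
  1-1 → 0
  0-1 → 1 (borrow)
  0-1-1 → 0 (borrow)
  0-0-1 → 1 (borrow)
  0-0-1 → 1 (borrow)
  1-1-1 → 1 (borrow)
  1-0-1 → 0
  0-0 → 0
  0-0 → 0
  1-0 → 1
  0-0 → 0
  1-0 → 1
  0-0 → 0
  1-1 → 0
  0-0 → 0
  1-1 → 0
  1-0 → 1
  1-0 → 1
  0-1 → 1 (borrow)
  0-0-1 → 1 (borrow)
  1-0-1 → 0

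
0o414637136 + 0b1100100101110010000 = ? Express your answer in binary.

0o414637136 = 0b100001100110011111001011110 in binary.
Add column by column in base 2, right to left:
  0+0 = 0
  1+0 = 1
  1+0 = 1
  1+0 = 1
  1+1 = 0 carry 1
  0+0+1 = 1
  1+0 = 1
  0+1 = 1
  0+1 = 1
  1+1 = 0 carry 1
  1+0+1 = 0 carry 1
  1+1+1 = 1 carry 1
  1+0+1 = 0 carry 1
  1+0+1 = 0 carry 1
  0+1+1 = 0 carry 1
  0+0+1 = 1
  1+0 = 1
  1+1 = 0 carry 1
  0+1+1 = 0 carry 1
  0+0+1 = 1
  1+0 = 1
  1+0 = 1
  0+0 = 0
  0+0 = 0
  0+0 = 0
  0+0 = 0
  1+0 = 1

0b100001110011000100111101110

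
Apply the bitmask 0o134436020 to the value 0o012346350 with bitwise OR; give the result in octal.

0o136776370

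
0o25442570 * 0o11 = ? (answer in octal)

0o302070470

Multiply each base-8 digit by 9, carrying:
  0×9 = 0 → write 0
  7×9 = 63 → write 7 carry 7
  5×9+7 = 52 → write 4 carry 6
  2×9+6 = 24 → write 0 carry 3
  4×9+3 = 39 → write 7 carry 4
  4×9+4 = 40 → write 0 carry 5
  5×9+5 = 50 → write 2 carry 6
  2×9+6 = 24 → write 0 carry 3
  remaining carry: 3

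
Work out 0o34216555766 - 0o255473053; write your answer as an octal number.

0o33741062713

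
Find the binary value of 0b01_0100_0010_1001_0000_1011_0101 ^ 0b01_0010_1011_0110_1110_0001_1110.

XOR bit by bit (1 where the bits differ):
  01010000101001000010110101
^ 01001010110110111000011110
= 00011010011111111010101011

0b00011010011111111010101011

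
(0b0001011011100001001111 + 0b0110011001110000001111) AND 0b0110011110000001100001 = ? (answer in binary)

Add column by column in base 2, right to left:
  1+1 = 0 carry 1
  1+1+1 = 1 carry 1
  1+1+1 = 1 carry 1
  1+1+1 = 1 carry 1
  0+0+1 = 1
  0+0 = 0
  1+0 = 1
  0+0 = 0
  0+0 = 0
  0+0 = 0
  0+1 = 1
  1+1 = 0 carry 1
  1+1+1 = 1 carry 1
  1+0+1 = 0 carry 1
  0+0+1 = 1
  1+1 = 0 carry 1
  1+1+1 = 1 carry 1
  0+0+1 = 1
  1+0 = 1
  0+1 = 1
  0+1 = 1
Sum = 0b111110101010001011110; now AND with 0b0110011110000001100001:
  0111110101010001011110
& 0110011110000001100001
= 0110010100000001000000

0b110010100000001000000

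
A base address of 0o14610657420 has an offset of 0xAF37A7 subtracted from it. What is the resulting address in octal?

0xAF37A7 = 0o53633647 in octal.
Subtract column by column in base 8:
  0-7 → 1 (borrow)
  2-4-1 → 5 (borrow)
  4-6-1 → 5 (borrow)
  7-3-1 → 3
  5-3 → 2
  6-6 → 0
  0-3 → 5 (borrow)
  1-5-1 → 3 (borrow)
  6-0-1 → 5
  4-0 → 4
  1-0 → 1

0o14535023551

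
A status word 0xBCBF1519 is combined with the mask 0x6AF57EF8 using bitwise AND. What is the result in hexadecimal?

AND each hex digit independently (no carries):
  B&6=2, C&A=8, B&F=B, F&5=5, 1&7=1, 5&E=4, 1&F=1, 9&8=8

0x28B51418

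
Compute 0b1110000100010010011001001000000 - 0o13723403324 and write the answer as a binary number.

0b10001001110110010101101101100

0o13723403324 = 0b1011111010011100000011011010100 in binary.
Subtract column by column in base 2:
  0-0 → 0
  0-0 → 0
  0-1 → 1 (borrow)
  0-0-1 → 1 (borrow)
  0-1-1 → 0 (borrow)
  0-0-1 → 1 (borrow)
  1-1-1 → 1 (borrow)
  0-1-1 → 0 (borrow)
  0-0-1 → 1 (borrow)
  1-1-1 → 1 (borrow)
  0-1-1 → 0 (borrow)
  0-0-1 → 1 (borrow)
  1-0-1 → 0
  1-0 → 1
  0-0 → 0
  0-0 → 0
  1-0 → 1
  0-1 → 1 (borrow)
  0-1-1 → 0 (borrow)
  1-1-1 → 1 (borrow)
  0-0-1 → 1 (borrow)
  0-0-1 → 1 (borrow)
  0-1-1 → 0 (borrow)
  1-0-1 → 0
  0-1 → 1 (borrow)
  0-1-1 → 0 (borrow)
  0-1-1 → 0 (borrow)
  0-1-1 → 0 (borrow)
  1-1-1 → 1 (borrow)
  1-0-1 → 0
  1-1 → 0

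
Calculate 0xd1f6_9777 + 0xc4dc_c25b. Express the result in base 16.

0x196d359d2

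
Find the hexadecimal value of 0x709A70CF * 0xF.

Multiply each base-16 digit by 15, carrying:
  F×15 = 225 → write 1 carry 14
  C×15+14 = 194 → write 2 carry 12
  0×15+12 = 12 → write C
  7×15 = 105 → write 9 carry 6
  A×15+6 = 156 → write C carry 9
  9×15+9 = 144 → write 0 carry 9
  0×15+9 = 9 → write 9
  7×15 = 105 → write 9 carry 6
  remaining carry: 6

0x6990C9C21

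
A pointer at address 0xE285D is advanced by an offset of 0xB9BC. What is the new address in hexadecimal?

0xEE219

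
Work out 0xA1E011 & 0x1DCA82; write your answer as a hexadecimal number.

AND each hex digit independently (no carries):
  A&1=0, 1&D=1, E&C=C, 0&A=0, 1&8=0, 1&2=0

0x01C000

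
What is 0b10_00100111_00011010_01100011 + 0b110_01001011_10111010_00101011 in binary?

0b1000011100101101010010001110

Add column by column in base 2, right to left:
  1+1 = 0 carry 1
  1+1+1 = 1 carry 1
  0+0+1 = 1
  0+1 = 1
  0+0 = 0
  1+1 = 0 carry 1
  1+0+1 = 0 carry 1
  0+0+1 = 1
  0+0 = 0
  1+1 = 0 carry 1
  0+0+1 = 1
  1+1 = 0 carry 1
  1+1+1 = 1 carry 1
  0+1+1 = 0 carry 1
  0+0+1 = 1
  0+1 = 1
  1+1 = 0 carry 1
  1+1+1 = 1 carry 1
  1+0+1 = 0 carry 1
  0+1+1 = 0 carry 1
  0+0+1 = 1
  1+0 = 1
  0+1 = 1
  0+0 = 0
  0+0 = 0
  1+1 = 0 carry 1
  0+1+1 = 0 carry 1
  final carry 1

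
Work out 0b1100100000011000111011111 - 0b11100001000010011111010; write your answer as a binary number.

Subtract column by column in base 2:
  1-0 → 1
  1-1 → 0
  1-0 → 1
  1-1 → 0
  1-1 → 0
  0-1 → 1 (borrow)
  1-1-1 → 1 (borrow)
  1-1-1 → 1 (borrow)
  1-0-1 → 0
  0-0 → 0
  0-1 → 1 (borrow)
  0-0-1 → 1 (borrow)
  1-0-1 → 0
  1-0 → 1
  0-0 → 0
  0-1 → 1 (borrow)
  0-0-1 → 1 (borrow)
  0-0-1 → 1 (borrow)
  0-0-1 → 1 (borrow)
  0-0-1 → 1 (borrow)
  1-1-1 → 1 (borrow)
  0-1-1 → 0 (borrow)
  0-1-1 → 0 (borrow)
  1-0-1 → 0
  1-0 → 1

0b1000111111010110011100101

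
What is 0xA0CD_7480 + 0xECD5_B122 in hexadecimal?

0x18DA325A2

Add column by column in base 16, right to left:
  0+2 = 2
  8+2 = A
  4+1 = 5
  7+B = 2 carry 1
  D+5+1 = 3 carry 1
  C+D+1 = A carry 1
  0+C+1 = D
  A+E = 8 carry 1
  final carry 1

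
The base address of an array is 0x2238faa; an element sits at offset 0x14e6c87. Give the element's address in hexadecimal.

0x371fc31

Add column by column in base 16, right to left:
  a+7 = 1 carry 1
  a+8+1 = 3 carry 1
  f+c+1 = c carry 1
  8+6+1 = f
  3+e = 1 carry 1
  2+4+1 = 7
  2+1 = 3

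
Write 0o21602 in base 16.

0x2382

Each octal digit is 3 bits: 2=010 1=001 6=110 0=000 2=010.
Group the bits into nibbles: 0010 0011 1000 0010 → 2382.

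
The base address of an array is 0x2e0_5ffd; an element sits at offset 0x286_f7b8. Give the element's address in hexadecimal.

Add column by column in base 16, right to left:
  d+8 = 5 carry 1
  f+b+1 = b carry 1
  f+7+1 = 7 carry 1
  5+f+1 = 5 carry 1
  0+6+1 = 7
  e+8 = 6 carry 1
  2+2+1 = 5

0x56757b5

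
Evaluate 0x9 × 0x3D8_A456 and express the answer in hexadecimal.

0x229DC706

Multiply each base-16 digit by 9, carrying:
  6×9 = 54 → write 6 carry 3
  5×9+3 = 48 → write 0 carry 3
  4×9+3 = 39 → write 7 carry 2
  A×9+2 = 92 → write C carry 5
  8×9+5 = 77 → write D carry 4
  D×9+4 = 121 → write 9 carry 7
  3×9+7 = 34 → write 2 carry 2
  remaining carry: 2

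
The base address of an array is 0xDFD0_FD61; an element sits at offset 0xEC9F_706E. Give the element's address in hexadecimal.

0x1CC706DCF

Add column by column in base 16, right to left:
  1+E = F
  6+6 = C
  D+0 = D
  F+7 = 6 carry 1
  0+F+1 = 0 carry 1
  D+9+1 = 7 carry 1
  F+C+1 = C carry 1
  D+E+1 = C carry 1
  final carry 1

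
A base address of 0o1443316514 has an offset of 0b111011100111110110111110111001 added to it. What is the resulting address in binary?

0b1001000001011010000110100000101

0o1443316514 = 0b1100100011011001110101001100 in binary.
Add column by column in base 2, right to left:
  0+1 = 1
  0+0 = 0
  1+0 = 1
  1+1 = 0 carry 1
  0+1+1 = 0 carry 1
  0+1+1 = 0 carry 1
  1+0+1 = 0 carry 1
  0+1+1 = 0 carry 1
  1+1+1 = 1 carry 1
  0+1+1 = 0 carry 1
  1+1+1 = 1 carry 1
  1+1+1 = 1 carry 1
  1+0+1 = 0 carry 1
  0+1+1 = 0 carry 1
  0+1+1 = 0 carry 1
  1+0+1 = 0 carry 1
  1+1+1 = 1 carry 1
  0+1+1 = 0 carry 1
  1+1+1 = 1 carry 1
  1+1+1 = 1 carry 1
  0+1+1 = 0 carry 1
  0+0+1 = 1
  0+0 = 0
  1+1 = 0 carry 1
  0+1+1 = 0 carry 1
  0+1+1 = 0 carry 1
  1+0+1 = 0 carry 1
  1+1+1 = 1 carry 1
  0+1+1 = 0 carry 1
  0+1+1 = 0 carry 1
  final carry 1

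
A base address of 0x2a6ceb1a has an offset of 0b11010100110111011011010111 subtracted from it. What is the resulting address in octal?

0o4706272103

0x2a6ceb1a = 0o5233165432 in octal.
0b11010100110111011011010111 = 0o324673327 in octal.
Subtract column by column in base 8:
  2-7 → 3 (borrow)
  3-2-1 → 0
  4-3 → 1
  5-3 → 2
  6-7 → 7 (borrow)
  1-6-1 → 2 (borrow)
  3-4-1 → 6 (borrow)
  3-2-1 → 0
  2-3 → 7 (borrow)
  5-0-1 → 4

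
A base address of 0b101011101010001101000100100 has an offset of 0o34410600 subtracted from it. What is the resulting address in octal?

0b101011101010001101000100100 = 0o535215044 in octal.
Subtract column by column in base 8:
  4-0 → 4
  4-0 → 4
  0-6 → 2 (borrow)
  5-0-1 → 4
  1-1 → 0
  2-4 → 6 (borrow)
  5-4-1 → 0
  3-3 → 0
  5-0 → 5

0o500604244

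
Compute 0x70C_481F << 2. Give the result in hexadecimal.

2 bits is not a whole number of base-16 digits; in binary: 111000011000100100000011111 << 2 = 11100001100010010000001111100.

0x1C31207C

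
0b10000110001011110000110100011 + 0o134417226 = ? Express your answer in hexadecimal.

0b10000110001011110000110100011 = 0x10C5E1A3 in hexadecimal.
0o134417226 = 0x1721E96 in hexadecimal.
Add column by column in base 16, right to left:
  3+6 = 9
  A+9 = 3 carry 1
  1+E+1 = 0 carry 1
  E+1+1 = 0 carry 1
  5+2+1 = 8
  C+7 = 3 carry 1
  0+1+1 = 2
  1+0 = 1

0x12380039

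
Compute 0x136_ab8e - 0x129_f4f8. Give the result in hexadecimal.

0xcb696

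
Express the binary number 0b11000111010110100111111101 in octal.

0o307264775

Group the bits in threes: 011 000 111 010 110 100 111 111 101 → 307264775.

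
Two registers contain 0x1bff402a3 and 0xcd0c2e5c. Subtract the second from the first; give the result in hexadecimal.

0xf2e7d447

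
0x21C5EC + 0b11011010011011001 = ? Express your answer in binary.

0x21C5EC = 0b1000011100010111101100 in binary.
Add column by column in base 2, right to left:
  0+1 = 1
  0+0 = 0
  1+0 = 1
  1+1 = 0 carry 1
  0+1+1 = 0 carry 1
  1+0+1 = 0 carry 1
  1+1+1 = 1 carry 1
  1+1+1 = 1 carry 1
  1+0+1 = 0 carry 1
  0+0+1 = 1
  1+1 = 0 carry 1
  0+0+1 = 1
  0+1 = 1
  0+1 = 1
  1+0 = 1
  1+1 = 0 carry 1
  1+1+1 = 1 carry 1
  0+0+1 = 1
  0+0 = 0
  0+0 = 0
  0+0 = 0
  1+0 = 1

0b1000110111101011000101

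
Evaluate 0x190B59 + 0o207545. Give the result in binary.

0b110100001101010111110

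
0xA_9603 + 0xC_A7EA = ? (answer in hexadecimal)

0x173DED

Add column by column in base 16, right to left:
  3+A = D
  0+E = E
  6+7 = D
  9+A = 3 carry 1
  A+C+1 = 7 carry 1
  final carry 1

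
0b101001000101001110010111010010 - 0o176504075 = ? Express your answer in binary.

0o176504075 = 0b1111110101000100000111101 in binary.
Subtract column by column in base 2:
  0-1 → 1 (borrow)
  1-0-1 → 0
  0-1 → 1 (borrow)
  0-1-1 → 0 (borrow)
  1-1-1 → 1 (borrow)
  0-1-1 → 0 (borrow)
  1-0-1 → 0
  1-0 → 1
  1-0 → 1
  0-0 → 0
  1-0 → 1
  0-1 → 1 (borrow)
  0-0-1 → 1 (borrow)
  1-0-1 → 0
  1-0 → 1
  1-1 → 0
  0-0 → 0
  0-1 → 1 (borrow)
  1-0-1 → 0
  0-1 → 1 (borrow)
  1-1-1 → 1 (borrow)
  0-1-1 → 0 (borrow)
  0-1-1 → 0 (borrow)
  0-1-1 → 0 (borrow)
  1-1-1 → 1 (borrow)
  0-0-1 → 1 (borrow)
  0-0-1 → 1 (borrow)
  1-0-1 → 0
  0-0 → 0
  1-0 → 1

0b100111000110100101110110010101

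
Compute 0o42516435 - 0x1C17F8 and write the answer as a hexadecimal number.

0x6E8525

0o42516435 = 0x8A9D1D in hexadecimal.
Subtract column by column in base 16:
  D-8 → 5
  1-F → 2 (borrow)
  D-7-1 → 5
  9-1 → 8
  A-C → E (borrow)
  8-1-1 → 6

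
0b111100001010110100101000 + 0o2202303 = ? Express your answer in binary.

0b111110011011000111101011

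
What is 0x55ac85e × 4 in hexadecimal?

0x156b2178

Multiply each base-16 digit by 4, carrying:
  e×4 = 56 → write 8 carry 3
  5×4+3 = 23 → write 7 carry 1
  8×4+1 = 33 → write 1 carry 2
  c×4+2 = 50 → write 2 carry 3
  a×4+3 = 43 → write b carry 2
  5×4+2 = 22 → write 6 carry 1
  5×4+1 = 21 → write 5 carry 1
  remaining carry: 1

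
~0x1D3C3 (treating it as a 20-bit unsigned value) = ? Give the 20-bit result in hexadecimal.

Each hex digit d becomes F−d:
  1→E, D→2, 3→C, C→3, 3→C

0xE2C3C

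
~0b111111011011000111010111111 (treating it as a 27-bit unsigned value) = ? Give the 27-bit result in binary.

Invert each bit: 111111011011000111010111111 → 000000100100111000101000000.

0b000000100100111000101000000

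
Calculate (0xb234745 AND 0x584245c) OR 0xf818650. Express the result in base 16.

0xb234745 AND 0x584245c = 0x1000444.
Then OR with 0xf818650.

0xf818654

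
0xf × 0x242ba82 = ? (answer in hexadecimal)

0x21e8ed9e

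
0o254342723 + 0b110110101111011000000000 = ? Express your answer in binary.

0b11100011001011101111010011

0o254342723 = 0b10101100011100010111010011 in binary.
Add column by column in base 2, right to left:
  1+0 = 1
  1+0 = 1
  0+0 = 0
  0+0 = 0
  1+0 = 1
  0+0 = 0
  1+0 = 1
  1+0 = 1
  1+0 = 1
  0+1 = 1
  1+1 = 0 carry 1
  0+0+1 = 1
  0+1 = 1
  0+1 = 1
  1+1 = 0 carry 1
  1+1+1 = 1 carry 1
  1+0+1 = 0 carry 1
  0+1+1 = 0 carry 1
  0+0+1 = 1
  0+1 = 1
  1+1 = 0 carry 1
  1+0+1 = 0 carry 1
  0+1+1 = 0 carry 1
  1+1+1 = 1 carry 1
  0+0+1 = 1
  1+0 = 1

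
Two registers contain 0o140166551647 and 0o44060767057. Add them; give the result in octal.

0o204247540726

Add column by column in base 8, right to left:
  7+7 = 6 carry 1
  4+5+1 = 2 carry 1
  6+0+1 = 7
  1+7 = 0 carry 1
  5+6+1 = 4 carry 1
  5+7+1 = 5 carry 1
  6+0+1 = 7
  6+6 = 4 carry 1
  1+0+1 = 2
  0+4 = 4
  4+4 = 0 carry 1
  1+0+1 = 2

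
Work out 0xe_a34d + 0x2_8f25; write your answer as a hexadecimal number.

Add column by column in base 16, right to left:
  d+5 = 2 carry 1
  4+2+1 = 7
  3+f = 2 carry 1
  a+8+1 = 3 carry 1
  e+2+1 = 1 carry 1
  final carry 1

0x113272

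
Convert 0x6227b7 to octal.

Expand each hex digit to 4 bits: 6=0110 2=0010 2=0010 7=0111 b=1011 7=0111.
Group the bits in threes: 011 000 100 010 011 110 110 111 → 30423667.

0o30423667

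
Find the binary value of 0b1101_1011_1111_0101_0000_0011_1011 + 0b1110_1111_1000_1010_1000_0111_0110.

Add column by column in base 2, right to left:
  1+0 = 1
  1+1 = 0 carry 1
  0+1+1 = 0 carry 1
  1+0+1 = 0 carry 1
  1+1+1 = 1 carry 1
  1+1+1 = 1 carry 1
  0+1+1 = 0 carry 1
  0+0+1 = 1
  0+0 = 0
  0+0 = 0
  0+0 = 0
  0+1 = 1
  1+0 = 1
  0+1 = 1
  1+0 = 1
  0+1 = 1
  1+0 = 1
  1+0 = 1
  1+0 = 1
  1+1 = 0 carry 1
  1+1+1 = 1 carry 1
  1+1+1 = 1 carry 1
  0+1+1 = 0 carry 1
  1+1+1 = 1 carry 1
  1+0+1 = 0 carry 1
  0+1+1 = 0 carry 1
  1+1+1 = 1 carry 1
  1+1+1 = 1 carry 1
  final carry 1

0b11100101101111111100010110001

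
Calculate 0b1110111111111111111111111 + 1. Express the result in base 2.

0b1111000000000000000000000

The trailing 21 digits are 1 (max in base 2), so adding 1 cascades: they roll to 0 and the next digit up increments.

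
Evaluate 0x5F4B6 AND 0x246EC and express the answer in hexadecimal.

0x044A4

AND each hex digit independently (no carries):
  5&2=0, F&4=4, 4&6=4, B&E=A, 6&C=4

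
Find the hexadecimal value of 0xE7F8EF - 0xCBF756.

Subtract column by column in base 16:
  F-6 → 9
  E-5 → 9
  8-7 → 1
  F-F → 0
  7-B → C (borrow)
  E-C-1 → 1

0x1C0199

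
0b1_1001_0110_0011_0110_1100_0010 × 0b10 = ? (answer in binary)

Multiply each base-2 digit by 2, carrying:
  0×2 = 0 → write 0
  1×2 = 2 → write 0 carry 1
  0×2+1 = 1 → write 1
  0×2 = 0 → write 0
  0×2 = 0 → write 0
  0×2 = 0 → write 0
  1×2 = 2 → write 0 carry 1
  1×2+1 = 3 → write 1 carry 1
  0×2+1 = 1 → write 1
  1×2 = 2 → write 0 carry 1
  1×2+1 = 3 → write 1 carry 1
  0×2+1 = 1 → write 1
  1×2 = 2 → write 0 carry 1
  1×2+1 = 3 → write 1 carry 1
  0×2+1 = 1 → write 1
  0×2 = 0 → write 0
  0×2 = 0 → write 0
  1×2 = 2 → write 0 carry 1
  1×2+1 = 3 → write 1 carry 1
  0×2+1 = 1 → write 1
  1×2 = 2 → write 0 carry 1
  0×2+1 = 1 → write 1
  0×2 = 0 → write 0
  1×2 = 2 → write 0 carry 1
  1×2+1 = 3 → write 1 carry 1
  remaining carry: 1

0b11001011000110110110000100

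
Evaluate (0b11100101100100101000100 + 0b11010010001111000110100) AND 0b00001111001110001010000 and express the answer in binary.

0b111000010001010000

Add column by column in base 2, right to left:
  0+0 = 0
  0+0 = 0
  1+1 = 0 carry 1
  0+0+1 = 1
  0+1 = 1
  0+1 = 1
  1+0 = 1
  0+0 = 0
  1+0 = 1
  0+1 = 1
  0+1 = 1
  1+1 = 0 carry 1
  0+1+1 = 0 carry 1
  0+0+1 = 1
  1+0 = 1
  1+0 = 1
  0+1 = 1
  1+0 = 1
  0+0 = 0
  0+1 = 1
  1+0 = 1
  1+1 = 0 carry 1
  1+1+1 = 1 carry 1
  final carry 1
Sum = 0b110110111110011101111000; now AND with 0b00001111001110001010000:
  110110111110011101111000
& 000001111001110001010000
= 000000111000010001010000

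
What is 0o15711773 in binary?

0b1101111001001111111011

Each octal digit is 3 bits: 1=001 5=101 7=111 1=001 1=001 7=111 7=111 3=011.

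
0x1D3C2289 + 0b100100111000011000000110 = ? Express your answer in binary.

0x1D3C2289 = 0b11101001111000010001010001001 in binary.
Add column by column in base 2, right to left:
  1+0 = 1
  0+1 = 1
  0+1 = 1
  1+0 = 1
  0+0 = 0
  0+0 = 0
  0+0 = 0
  1+0 = 1
  0+0 = 0
  1+1 = 0 carry 1
  0+1+1 = 0 carry 1
  0+0+1 = 1
  0+0 = 0
  1+0 = 1
  0+0 = 0
  0+1 = 1
  0+1 = 1
  0+1 = 1
  1+0 = 1
  1+0 = 1
  1+1 = 0 carry 1
  1+0+1 = 0 carry 1
  0+0+1 = 1
  0+1 = 1
  1+0 = 1
  0+0 = 0
  1+0 = 1
  1+0 = 1
  1+0 = 1

0b11101110011111010100010001111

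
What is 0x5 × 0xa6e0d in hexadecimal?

Multiply each base-16 digit by 5, carrying:
  d×5 = 65 → write 1 carry 4
  0×5+4 = 4 → write 4
  e×5 = 70 → write 6 carry 4
  6×5+4 = 34 → write 2 carry 2
  a×5+2 = 52 → write 4 carry 3
  remaining carry: 3

0x342641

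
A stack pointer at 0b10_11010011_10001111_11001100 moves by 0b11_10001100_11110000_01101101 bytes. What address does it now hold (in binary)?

Add column by column in base 2, right to left:
  0+1 = 1
  0+0 = 0
  1+1 = 0 carry 1
  1+1+1 = 1 carry 1
  0+0+1 = 1
  0+1 = 1
  1+1 = 0 carry 1
  1+0+1 = 0 carry 1
  1+0+1 = 0 carry 1
  1+0+1 = 0 carry 1
  1+0+1 = 0 carry 1
  1+0+1 = 0 carry 1
  0+1+1 = 0 carry 1
  0+1+1 = 0 carry 1
  0+1+1 = 0 carry 1
  1+1+1 = 1 carry 1
  1+0+1 = 0 carry 1
  1+0+1 = 0 carry 1
  0+1+1 = 0 carry 1
  0+1+1 = 0 carry 1
  1+0+1 = 0 carry 1
  0+0+1 = 1
  1+0 = 1
  1+1 = 0 carry 1
  0+1+1 = 0 carry 1
  1+1+1 = 1 carry 1
  final carry 1

0b110011000001000000000111001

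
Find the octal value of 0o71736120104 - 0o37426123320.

Subtract column by column in base 8:
  4-0 → 4
  0-2 → 6 (borrow)
  1-3-1 → 5 (borrow)
  0-3-1 → 4 (borrow)
  2-2-1 → 7 (borrow)
  1-1-1 → 7 (borrow)
  6-6-1 → 7 (borrow)
  3-2-1 → 0
  7-4 → 3
  1-7 → 2 (borrow)
  7-3-1 → 3

0o32307774564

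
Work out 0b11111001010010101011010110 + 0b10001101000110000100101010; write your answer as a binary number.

Add column by column in base 2, right to left:
  0+0 = 0
  1+1 = 0 carry 1
  1+0+1 = 0 carry 1
  0+1+1 = 0 carry 1
  1+0+1 = 0 carry 1
  0+1+1 = 0 carry 1
  1+0+1 = 0 carry 1
  1+0+1 = 0 carry 1
  0+1+1 = 0 carry 1
  1+0+1 = 0 carry 1
  0+0+1 = 1
  1+0 = 1
  0+0 = 0
  1+1 = 0 carry 1
  0+1+1 = 0 carry 1
  0+0+1 = 1
  1+0 = 1
  0+0 = 0
  1+1 = 0 carry 1
  0+0+1 = 1
  0+1 = 1
  1+1 = 0 carry 1
  1+0+1 = 0 carry 1
  1+0+1 = 0 carry 1
  1+0+1 = 0 carry 1
  1+1+1 = 1 carry 1
  final carry 1

0b110000110011000110000000000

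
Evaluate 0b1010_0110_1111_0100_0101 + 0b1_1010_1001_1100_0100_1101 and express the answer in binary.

0b1001010000101110010010

Add column by column in base 2, right to left:
  1+1 = 0 carry 1
  0+0+1 = 1
  1+1 = 0 carry 1
  0+1+1 = 0 carry 1
  0+0+1 = 1
  0+0 = 0
  1+1 = 0 carry 1
  0+0+1 = 1
  1+0 = 1
  1+0 = 1
  1+1 = 0 carry 1
  1+1+1 = 1 carry 1
  0+1+1 = 0 carry 1
  1+0+1 = 0 carry 1
  1+0+1 = 0 carry 1
  0+1+1 = 0 carry 1
  0+0+1 = 1
  1+1 = 0 carry 1
  0+0+1 = 1
  1+1 = 0 carry 1
  0+1+1 = 0 carry 1
  final carry 1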